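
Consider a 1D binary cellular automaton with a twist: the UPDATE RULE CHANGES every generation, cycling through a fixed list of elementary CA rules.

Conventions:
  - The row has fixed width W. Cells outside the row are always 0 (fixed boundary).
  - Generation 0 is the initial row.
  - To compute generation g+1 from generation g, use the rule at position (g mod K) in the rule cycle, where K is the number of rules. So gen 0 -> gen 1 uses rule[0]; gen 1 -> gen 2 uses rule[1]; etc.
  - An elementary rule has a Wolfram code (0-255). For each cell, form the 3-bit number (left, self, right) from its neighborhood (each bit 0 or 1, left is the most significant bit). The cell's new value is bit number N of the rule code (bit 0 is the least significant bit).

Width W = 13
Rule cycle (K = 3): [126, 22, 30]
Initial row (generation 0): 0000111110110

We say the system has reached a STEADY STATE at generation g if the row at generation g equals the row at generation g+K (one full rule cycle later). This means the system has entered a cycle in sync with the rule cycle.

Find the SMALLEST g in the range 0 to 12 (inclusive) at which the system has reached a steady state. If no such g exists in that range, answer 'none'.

Answer: 8

Derivation:
Gen 0: 0000111110110
Gen 1 (rule 126): 0001100011111
Gen 2 (rule 22): 0010010100000
Gen 3 (rule 30): 0111110110000
Gen 4 (rule 126): 1100011111000
Gen 5 (rule 22): 0010100000100
Gen 6 (rule 30): 0110110001110
Gen 7 (rule 126): 1111111011011
Gen 8 (rule 22): 0000000000000
Gen 9 (rule 30): 0000000000000
Gen 10 (rule 126): 0000000000000
Gen 11 (rule 22): 0000000000000
Gen 12 (rule 30): 0000000000000
Gen 13 (rule 126): 0000000000000
Gen 14 (rule 22): 0000000000000
Gen 15 (rule 30): 0000000000000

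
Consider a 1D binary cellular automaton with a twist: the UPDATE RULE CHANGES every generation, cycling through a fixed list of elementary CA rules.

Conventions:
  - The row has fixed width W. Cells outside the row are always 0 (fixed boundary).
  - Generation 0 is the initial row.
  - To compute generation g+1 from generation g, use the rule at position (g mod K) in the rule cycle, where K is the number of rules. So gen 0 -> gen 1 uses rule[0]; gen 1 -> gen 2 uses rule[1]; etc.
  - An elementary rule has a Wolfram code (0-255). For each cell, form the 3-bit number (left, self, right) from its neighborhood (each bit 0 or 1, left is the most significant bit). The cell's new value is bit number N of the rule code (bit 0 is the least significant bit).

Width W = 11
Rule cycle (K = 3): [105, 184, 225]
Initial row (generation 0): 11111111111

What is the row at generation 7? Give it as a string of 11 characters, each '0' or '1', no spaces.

Answer: 00100010001

Derivation:
Gen 0: 11111111111
Gen 1 (rule 105): 10000000001
Gen 2 (rule 184): 01000000000
Gen 3 (rule 225): 00011111111
Gen 4 (rule 105): 11010000001
Gen 5 (rule 184): 10101000000
Gen 6 (rule 225): 01010011111
Gen 7 (rule 105): 00100010001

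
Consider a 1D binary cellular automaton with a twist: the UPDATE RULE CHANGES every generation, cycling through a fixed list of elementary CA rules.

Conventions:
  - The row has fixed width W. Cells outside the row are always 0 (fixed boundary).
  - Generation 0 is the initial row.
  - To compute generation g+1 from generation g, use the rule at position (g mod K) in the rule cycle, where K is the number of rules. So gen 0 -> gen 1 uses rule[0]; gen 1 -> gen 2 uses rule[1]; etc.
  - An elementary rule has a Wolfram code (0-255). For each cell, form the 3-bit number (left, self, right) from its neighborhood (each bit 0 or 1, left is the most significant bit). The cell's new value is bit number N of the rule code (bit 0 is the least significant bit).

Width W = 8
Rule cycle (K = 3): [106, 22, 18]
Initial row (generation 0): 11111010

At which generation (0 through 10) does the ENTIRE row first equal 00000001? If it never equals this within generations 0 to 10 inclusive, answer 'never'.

Gen 0: 11111010
Gen 1 (rule 106): 10001100
Gen 2 (rule 22): 11010010
Gen 3 (rule 18): 00001101
Gen 4 (rule 106): 00011110
Gen 5 (rule 22): 00100001
Gen 6 (rule 18): 01010010
Gen 7 (rule 106): 10100100
Gen 8 (rule 22): 10111110
Gen 9 (rule 18): 00000001
Gen 10 (rule 106): 00000010

Answer: 9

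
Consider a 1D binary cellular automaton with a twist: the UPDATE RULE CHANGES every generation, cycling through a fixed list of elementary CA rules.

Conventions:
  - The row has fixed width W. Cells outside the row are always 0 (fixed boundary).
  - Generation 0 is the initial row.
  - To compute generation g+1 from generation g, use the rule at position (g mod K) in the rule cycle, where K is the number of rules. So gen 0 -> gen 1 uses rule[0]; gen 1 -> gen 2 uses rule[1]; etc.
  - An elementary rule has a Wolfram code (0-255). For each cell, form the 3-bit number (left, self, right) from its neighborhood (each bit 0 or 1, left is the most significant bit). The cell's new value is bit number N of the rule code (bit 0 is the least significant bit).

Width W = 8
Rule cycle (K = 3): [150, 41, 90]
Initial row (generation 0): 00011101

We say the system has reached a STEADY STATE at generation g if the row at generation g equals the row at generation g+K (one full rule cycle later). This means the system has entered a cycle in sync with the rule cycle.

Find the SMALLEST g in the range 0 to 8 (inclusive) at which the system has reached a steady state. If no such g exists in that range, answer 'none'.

Gen 0: 00011101
Gen 1 (rule 150): 00101001
Gen 2 (rule 41): 10010000
Gen 3 (rule 90): 01101000
Gen 4 (rule 150): 10001100
Gen 5 (rule 41): 00101001
Gen 6 (rule 90): 01000110
Gen 7 (rule 150): 11101001
Gen 8 (rule 41): 10010000
Gen 9 (rule 90): 01101000
Gen 10 (rule 150): 10001100
Gen 11 (rule 41): 00101001

Answer: none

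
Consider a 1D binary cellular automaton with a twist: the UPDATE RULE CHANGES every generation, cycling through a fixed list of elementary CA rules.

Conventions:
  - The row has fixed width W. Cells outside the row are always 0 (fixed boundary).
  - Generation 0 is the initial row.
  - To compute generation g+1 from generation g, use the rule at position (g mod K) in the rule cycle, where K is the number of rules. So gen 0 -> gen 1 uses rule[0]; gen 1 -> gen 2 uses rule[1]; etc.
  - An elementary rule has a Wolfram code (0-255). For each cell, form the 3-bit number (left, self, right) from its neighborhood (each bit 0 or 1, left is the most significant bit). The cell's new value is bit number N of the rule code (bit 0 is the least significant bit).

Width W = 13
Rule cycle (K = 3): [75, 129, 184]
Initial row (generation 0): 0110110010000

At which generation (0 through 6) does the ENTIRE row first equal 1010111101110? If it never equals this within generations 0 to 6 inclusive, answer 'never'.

Answer: never

Derivation:
Gen 0: 0110110010000
Gen 1 (rule 75): 1110110100111
Gen 2 (rule 129): 0100000000010
Gen 3 (rule 184): 0010000000001
Gen 4 (rule 75): 1100111111110
Gen 5 (rule 129): 0000011111100
Gen 6 (rule 184): 0000011111010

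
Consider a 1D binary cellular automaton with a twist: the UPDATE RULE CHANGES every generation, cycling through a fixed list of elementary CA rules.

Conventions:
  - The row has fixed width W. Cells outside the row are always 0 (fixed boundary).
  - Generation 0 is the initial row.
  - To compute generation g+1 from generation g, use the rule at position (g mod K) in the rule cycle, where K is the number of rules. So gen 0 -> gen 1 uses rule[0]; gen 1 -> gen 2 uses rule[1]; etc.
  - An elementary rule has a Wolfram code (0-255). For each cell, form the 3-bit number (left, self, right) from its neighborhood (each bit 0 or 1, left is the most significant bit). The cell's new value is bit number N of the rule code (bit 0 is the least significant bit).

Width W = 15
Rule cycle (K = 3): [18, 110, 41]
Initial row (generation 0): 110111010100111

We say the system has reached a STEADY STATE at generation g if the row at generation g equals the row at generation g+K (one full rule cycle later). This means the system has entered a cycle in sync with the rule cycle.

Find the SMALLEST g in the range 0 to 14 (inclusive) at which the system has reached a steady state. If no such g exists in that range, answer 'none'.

Answer: 10

Derivation:
Gen 0: 110111010100111
Gen 1 (rule 18): 000000000011000
Gen 2 (rule 110): 000000000111000
Gen 3 (rule 41): 111111110100011
Gen 4 (rule 18): 000000000010100
Gen 5 (rule 110): 000000000111100
Gen 6 (rule 41): 111111110100001
Gen 7 (rule 18): 000000000010010
Gen 8 (rule 110): 000000000110110
Gen 9 (rule 41): 111111110101100
Gen 10 (rule 18): 000000000000010
Gen 11 (rule 110): 000000000000110
Gen 12 (rule 41): 111111111110100
Gen 13 (rule 18): 000000000000010
Gen 14 (rule 110): 000000000000110
Gen 15 (rule 41): 111111111110100
Gen 16 (rule 18): 000000000000010
Gen 17 (rule 110): 000000000000110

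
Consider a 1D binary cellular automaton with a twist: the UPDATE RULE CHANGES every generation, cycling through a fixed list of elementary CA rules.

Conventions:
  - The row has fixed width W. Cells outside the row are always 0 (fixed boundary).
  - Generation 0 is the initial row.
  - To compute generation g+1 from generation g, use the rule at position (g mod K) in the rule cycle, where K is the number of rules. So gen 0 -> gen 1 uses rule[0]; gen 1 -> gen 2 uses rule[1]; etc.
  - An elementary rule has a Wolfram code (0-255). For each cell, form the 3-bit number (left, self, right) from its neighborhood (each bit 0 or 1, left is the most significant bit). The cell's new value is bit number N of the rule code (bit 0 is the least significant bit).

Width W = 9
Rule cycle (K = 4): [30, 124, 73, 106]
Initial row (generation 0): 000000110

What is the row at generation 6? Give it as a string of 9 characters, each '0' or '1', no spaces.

Gen 0: 000000110
Gen 1 (rule 30): 000001101
Gen 2 (rule 124): 000001111
Gen 3 (rule 73): 111101001
Gen 4 (rule 106): 100110010
Gen 5 (rule 30): 111101111
Gen 6 (rule 124): 100111001

Answer: 100111001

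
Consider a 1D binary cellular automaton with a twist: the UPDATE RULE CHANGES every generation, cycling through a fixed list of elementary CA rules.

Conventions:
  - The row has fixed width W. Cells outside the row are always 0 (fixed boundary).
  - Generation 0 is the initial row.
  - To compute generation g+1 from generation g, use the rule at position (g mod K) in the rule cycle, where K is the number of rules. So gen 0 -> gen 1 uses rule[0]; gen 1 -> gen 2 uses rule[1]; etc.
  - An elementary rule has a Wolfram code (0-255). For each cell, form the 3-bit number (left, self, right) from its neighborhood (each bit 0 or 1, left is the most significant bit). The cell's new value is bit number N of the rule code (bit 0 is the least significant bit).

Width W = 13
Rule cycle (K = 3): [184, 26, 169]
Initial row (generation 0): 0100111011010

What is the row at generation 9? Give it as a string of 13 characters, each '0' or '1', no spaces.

Gen 0: 0100111011010
Gen 1 (rule 184): 0010110110101
Gen 2 (rule 26): 0100100100000
Gen 3 (rule 169): 0000000001111
Gen 4 (rule 184): 0000000001110
Gen 5 (rule 26): 0000000011001
Gen 6 (rule 169): 1111111010000
Gen 7 (rule 184): 1111110101000
Gen 8 (rule 26): 1000000000100
Gen 9 (rule 169): 0011111110001

Answer: 0011111110001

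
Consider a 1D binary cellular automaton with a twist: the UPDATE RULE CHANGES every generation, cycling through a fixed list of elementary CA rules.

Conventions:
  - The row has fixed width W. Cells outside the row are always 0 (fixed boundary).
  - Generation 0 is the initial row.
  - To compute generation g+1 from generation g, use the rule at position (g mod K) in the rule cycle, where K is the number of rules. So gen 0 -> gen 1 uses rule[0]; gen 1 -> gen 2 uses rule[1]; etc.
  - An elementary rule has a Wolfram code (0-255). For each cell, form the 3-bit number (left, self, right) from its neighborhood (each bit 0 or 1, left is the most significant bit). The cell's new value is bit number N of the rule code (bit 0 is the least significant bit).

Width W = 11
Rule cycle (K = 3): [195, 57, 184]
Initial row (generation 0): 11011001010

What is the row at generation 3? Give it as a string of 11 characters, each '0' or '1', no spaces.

Answer: 00010011110

Derivation:
Gen 0: 11011001010
Gen 1 (rule 195): 01001010000
Gen 2 (rule 57): 00100101111
Gen 3 (rule 184): 00010011110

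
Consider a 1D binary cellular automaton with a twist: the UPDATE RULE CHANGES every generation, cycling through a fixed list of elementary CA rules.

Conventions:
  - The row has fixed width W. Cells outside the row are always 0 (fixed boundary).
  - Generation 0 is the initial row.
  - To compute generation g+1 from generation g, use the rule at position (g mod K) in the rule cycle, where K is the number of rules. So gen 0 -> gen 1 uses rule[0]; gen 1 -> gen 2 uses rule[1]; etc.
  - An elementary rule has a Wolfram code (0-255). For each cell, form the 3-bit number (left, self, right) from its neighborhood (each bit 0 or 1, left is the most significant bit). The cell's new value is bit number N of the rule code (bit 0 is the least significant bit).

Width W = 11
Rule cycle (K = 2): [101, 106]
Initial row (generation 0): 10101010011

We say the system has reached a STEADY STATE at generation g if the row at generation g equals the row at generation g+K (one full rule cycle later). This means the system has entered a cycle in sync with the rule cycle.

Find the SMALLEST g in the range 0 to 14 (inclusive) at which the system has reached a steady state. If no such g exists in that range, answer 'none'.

Answer: 13

Derivation:
Gen 0: 10101010011
Gen 1 (rule 101): 11111110001
Gen 2 (rule 106): 10000010010
Gen 3 (rule 101): 10111010010
Gen 4 (rule 106): 01101100100
Gen 5 (rule 101): 00110100101
Gen 6 (rule 106): 01111001010
Gen 7 (rule 101): 00001001110
Gen 8 (rule 106): 00010011010
Gen 9 (rule 101): 11010001110
Gen 10 (rule 106): 11100011010
Gen 11 (rule 101): 00101001110
Gen 12 (rule 106): 01010011010
Gen 13 (rule 101): 01110001110
Gen 14 (rule 106): 11010011010
Gen 15 (rule 101): 01110001110
Gen 16 (rule 106): 11010011010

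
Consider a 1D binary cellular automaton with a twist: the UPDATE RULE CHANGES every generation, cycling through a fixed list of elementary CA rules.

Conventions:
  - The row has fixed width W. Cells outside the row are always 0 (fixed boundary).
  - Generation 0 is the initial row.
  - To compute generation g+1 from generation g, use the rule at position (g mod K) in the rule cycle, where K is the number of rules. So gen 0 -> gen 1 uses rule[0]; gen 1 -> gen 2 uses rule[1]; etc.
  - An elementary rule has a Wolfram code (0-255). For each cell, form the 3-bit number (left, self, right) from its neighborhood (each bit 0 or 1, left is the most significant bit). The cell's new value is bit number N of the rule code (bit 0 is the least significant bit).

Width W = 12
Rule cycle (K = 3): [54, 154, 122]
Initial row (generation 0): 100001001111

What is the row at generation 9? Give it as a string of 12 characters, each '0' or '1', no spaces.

Answer: 001011011111

Derivation:
Gen 0: 100001001111
Gen 1 (rule 54): 110011110000
Gen 2 (rule 154): 101111101000
Gen 3 (rule 122): 011000110100
Gen 4 (rule 54): 100101001110
Gen 5 (rule 154): 011000111101
Gen 6 (rule 122): 111101100110
Gen 7 (rule 54): 000010011001
Gen 8 (rule 154): 000101110110
Gen 9 (rule 122): 001011011111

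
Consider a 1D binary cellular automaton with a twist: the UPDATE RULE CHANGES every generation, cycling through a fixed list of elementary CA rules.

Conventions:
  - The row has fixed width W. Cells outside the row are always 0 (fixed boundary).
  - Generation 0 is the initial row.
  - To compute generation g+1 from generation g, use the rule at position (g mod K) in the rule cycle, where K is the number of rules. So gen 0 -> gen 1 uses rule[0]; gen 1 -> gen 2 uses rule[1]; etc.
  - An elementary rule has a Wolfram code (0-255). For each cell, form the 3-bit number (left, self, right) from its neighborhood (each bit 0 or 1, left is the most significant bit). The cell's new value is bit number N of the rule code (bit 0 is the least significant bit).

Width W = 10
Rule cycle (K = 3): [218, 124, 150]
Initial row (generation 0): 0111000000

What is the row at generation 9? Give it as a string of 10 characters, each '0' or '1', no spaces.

Gen 0: 0111000000
Gen 1 (rule 218): 1111100000
Gen 2 (rule 124): 1000110000
Gen 3 (rule 150): 1101001000
Gen 4 (rule 218): 1100110100
Gen 5 (rule 124): 1110111110
Gen 6 (rule 150): 0100011101
Gen 7 (rule 218): 1010111100
Gen 8 (rule 124): 1111100110
Gen 9 (rule 150): 0111011001

Answer: 0111011001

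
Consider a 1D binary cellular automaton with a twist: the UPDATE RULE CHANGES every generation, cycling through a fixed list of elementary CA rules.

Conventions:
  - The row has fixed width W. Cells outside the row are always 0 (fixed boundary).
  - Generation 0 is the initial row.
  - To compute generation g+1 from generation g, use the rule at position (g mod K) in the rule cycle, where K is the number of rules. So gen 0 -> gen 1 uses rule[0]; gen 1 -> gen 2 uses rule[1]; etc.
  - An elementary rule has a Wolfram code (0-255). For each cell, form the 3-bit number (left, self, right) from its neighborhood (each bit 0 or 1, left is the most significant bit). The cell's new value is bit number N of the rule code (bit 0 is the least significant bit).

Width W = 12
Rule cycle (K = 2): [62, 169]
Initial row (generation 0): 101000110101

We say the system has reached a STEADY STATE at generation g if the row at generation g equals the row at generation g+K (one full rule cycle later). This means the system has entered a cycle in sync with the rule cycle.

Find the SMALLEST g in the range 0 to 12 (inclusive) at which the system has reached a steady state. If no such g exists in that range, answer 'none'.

Gen 0: 101000110101
Gen 1 (rule 62): 111101101111
Gen 2 (rule 169): 111011011110
Gen 3 (rule 62): 100110110001
Gen 4 (rule 169): 000101100100
Gen 5 (rule 62): 001111011110
Gen 6 (rule 169): 101110111100
Gen 7 (rule 62): 111001100010
Gen 8 (rule 169): 110001001000
Gen 9 (rule 62): 101011111100
Gen 10 (rule 169): 010111111001
Gen 11 (rule 62): 111100000111
Gen 12 (rule 169): 111001110110
Gen 13 (rule 62): 100111001101
Gen 14 (rule 169): 000110001010

Answer: none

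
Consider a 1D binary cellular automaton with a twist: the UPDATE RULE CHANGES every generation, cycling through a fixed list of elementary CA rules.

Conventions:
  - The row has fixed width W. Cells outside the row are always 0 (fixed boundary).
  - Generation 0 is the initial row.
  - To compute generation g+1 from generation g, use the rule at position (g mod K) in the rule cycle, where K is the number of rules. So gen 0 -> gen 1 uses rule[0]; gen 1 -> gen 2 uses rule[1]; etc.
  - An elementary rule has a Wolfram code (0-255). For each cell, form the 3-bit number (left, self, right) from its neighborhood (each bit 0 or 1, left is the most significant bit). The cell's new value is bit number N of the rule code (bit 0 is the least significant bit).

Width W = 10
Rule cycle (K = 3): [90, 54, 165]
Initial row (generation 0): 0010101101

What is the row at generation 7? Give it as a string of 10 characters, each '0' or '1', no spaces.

Answer: 1100110000

Derivation:
Gen 0: 0010101101
Gen 1 (rule 90): 0100001100
Gen 2 (rule 54): 1110010010
Gen 3 (rule 165): 0100010010
Gen 4 (rule 90): 1010101101
Gen 5 (rule 54): 1111110011
Gen 6 (rule 165): 0111100000
Gen 7 (rule 90): 1100110000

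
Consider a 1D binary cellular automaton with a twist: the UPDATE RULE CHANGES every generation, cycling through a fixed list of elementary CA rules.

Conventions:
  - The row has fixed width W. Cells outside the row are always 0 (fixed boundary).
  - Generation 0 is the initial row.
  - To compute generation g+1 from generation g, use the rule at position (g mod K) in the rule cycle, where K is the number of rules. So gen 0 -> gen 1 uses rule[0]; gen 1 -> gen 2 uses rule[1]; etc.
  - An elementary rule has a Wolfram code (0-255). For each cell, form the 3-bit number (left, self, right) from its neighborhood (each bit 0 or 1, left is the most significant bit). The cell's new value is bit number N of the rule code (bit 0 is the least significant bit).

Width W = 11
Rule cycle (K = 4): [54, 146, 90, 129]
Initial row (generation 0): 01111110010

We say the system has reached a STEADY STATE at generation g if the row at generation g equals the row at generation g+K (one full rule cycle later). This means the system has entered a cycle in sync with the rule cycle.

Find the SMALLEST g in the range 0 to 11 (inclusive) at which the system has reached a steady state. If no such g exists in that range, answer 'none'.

Gen 0: 01111110010
Gen 1 (rule 54): 10000001111
Gen 2 (rule 146): 01000010110
Gen 3 (rule 90): 10100100111
Gen 4 (rule 129): 00000000010
Gen 5 (rule 54): 00000000111
Gen 6 (rule 146): 00000001010
Gen 7 (rule 90): 00000010001
Gen 8 (rule 129): 11111000100
Gen 9 (rule 54): 00000101110
Gen 10 (rule 146): 00001000101
Gen 11 (rule 90): 00010101000
Gen 12 (rule 129): 11000000011
Gen 13 (rule 54): 00100000100
Gen 14 (rule 146): 01010001010
Gen 15 (rule 90): 10001010001

Answer: none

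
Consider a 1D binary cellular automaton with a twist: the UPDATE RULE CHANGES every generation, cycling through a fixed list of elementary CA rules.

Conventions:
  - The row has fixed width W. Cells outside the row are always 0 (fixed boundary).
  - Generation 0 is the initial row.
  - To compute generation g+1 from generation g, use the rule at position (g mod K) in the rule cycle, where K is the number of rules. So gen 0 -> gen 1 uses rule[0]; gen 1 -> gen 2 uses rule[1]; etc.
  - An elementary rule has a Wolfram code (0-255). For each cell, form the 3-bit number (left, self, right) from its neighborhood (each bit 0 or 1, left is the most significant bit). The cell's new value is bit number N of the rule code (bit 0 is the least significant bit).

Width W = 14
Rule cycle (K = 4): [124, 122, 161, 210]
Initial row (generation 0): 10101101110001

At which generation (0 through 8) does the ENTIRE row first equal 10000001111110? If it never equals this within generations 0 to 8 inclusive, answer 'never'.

Answer: 2

Derivation:
Gen 0: 10101101110001
Gen 1 (rule 124): 11111111011001
Gen 2 (rule 122): 10000001111110
Gen 3 (rule 161): 00111100111100
Gen 4 (rule 210): 01011111011110
Gen 5 (rule 124): 01110001110011
Gen 6 (rule 122): 11011011011111
Gen 7 (rule 161): 00100100101110
Gen 8 (rule 210): 01011011000111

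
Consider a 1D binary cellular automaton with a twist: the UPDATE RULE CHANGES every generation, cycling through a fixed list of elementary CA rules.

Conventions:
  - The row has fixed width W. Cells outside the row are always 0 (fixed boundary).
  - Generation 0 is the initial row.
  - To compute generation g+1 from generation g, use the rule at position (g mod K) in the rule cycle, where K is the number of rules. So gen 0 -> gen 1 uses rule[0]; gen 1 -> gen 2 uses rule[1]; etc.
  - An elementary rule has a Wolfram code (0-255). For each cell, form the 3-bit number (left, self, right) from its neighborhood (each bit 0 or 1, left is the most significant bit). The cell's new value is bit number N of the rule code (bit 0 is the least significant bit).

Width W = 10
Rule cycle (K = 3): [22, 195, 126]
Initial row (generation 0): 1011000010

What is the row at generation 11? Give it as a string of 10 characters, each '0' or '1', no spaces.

Answer: 0011111111

Derivation:
Gen 0: 1011000010
Gen 1 (rule 22): 1000100111
Gen 2 (rule 195): 0011001011
Gen 3 (rule 126): 0111111111
Gen 4 (rule 22): 1000000000
Gen 5 (rule 195): 0011111111
Gen 6 (rule 126): 0110000001
Gen 7 (rule 22): 1001000011
Gen 8 (rule 195): 0010011101
Gen 9 (rule 126): 0111110111
Gen 10 (rule 22): 1000000000
Gen 11 (rule 195): 0011111111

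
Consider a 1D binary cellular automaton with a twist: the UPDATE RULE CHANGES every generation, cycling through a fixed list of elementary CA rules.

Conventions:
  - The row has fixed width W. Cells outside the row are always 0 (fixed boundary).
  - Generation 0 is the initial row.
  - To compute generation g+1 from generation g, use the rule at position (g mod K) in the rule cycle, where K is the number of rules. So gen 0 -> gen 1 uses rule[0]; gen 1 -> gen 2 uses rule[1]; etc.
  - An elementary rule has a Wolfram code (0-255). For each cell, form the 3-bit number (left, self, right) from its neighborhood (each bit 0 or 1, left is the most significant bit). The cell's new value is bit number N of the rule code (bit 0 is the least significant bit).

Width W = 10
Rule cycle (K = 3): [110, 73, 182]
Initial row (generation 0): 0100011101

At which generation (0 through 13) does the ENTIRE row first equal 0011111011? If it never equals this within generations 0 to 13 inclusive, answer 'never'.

Gen 0: 0100011101
Gen 1 (rule 110): 1100110111
Gen 2 (rule 73): 1100110101
Gen 3 (rule 182): 0011001111
Gen 4 (rule 110): 0111011001
Gen 5 (rule 73): 0101011000
Gen 6 (rule 182): 1111100100
Gen 7 (rule 110): 1000101100
Gen 8 (rule 73): 0010001101
Gen 9 (rule 182): 0111010011
Gen 10 (rule 110): 1101110111
Gen 11 (rule 73): 1101010101
Gen 12 (rule 182): 0011111111
Gen 13 (rule 110): 0110000001

Answer: never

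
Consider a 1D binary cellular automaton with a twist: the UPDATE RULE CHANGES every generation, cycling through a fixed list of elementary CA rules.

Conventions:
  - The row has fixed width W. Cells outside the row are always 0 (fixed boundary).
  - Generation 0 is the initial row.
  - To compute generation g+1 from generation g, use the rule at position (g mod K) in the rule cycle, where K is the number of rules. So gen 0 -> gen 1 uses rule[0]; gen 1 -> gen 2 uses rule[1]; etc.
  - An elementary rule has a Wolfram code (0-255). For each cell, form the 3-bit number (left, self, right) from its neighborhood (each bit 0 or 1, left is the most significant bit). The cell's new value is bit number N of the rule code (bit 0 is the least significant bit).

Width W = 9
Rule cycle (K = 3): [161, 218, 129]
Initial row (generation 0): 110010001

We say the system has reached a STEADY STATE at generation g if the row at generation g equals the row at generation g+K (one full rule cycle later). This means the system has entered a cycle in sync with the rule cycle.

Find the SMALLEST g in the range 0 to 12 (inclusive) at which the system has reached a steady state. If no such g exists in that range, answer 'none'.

Gen 0: 110010001
Gen 1 (rule 161): 000000100
Gen 2 (rule 218): 000001010
Gen 3 (rule 129): 111100000
Gen 4 (rule 161): 011001111
Gen 5 (rule 218): 111111111
Gen 6 (rule 129): 011111110
Gen 7 (rule 161): 001111100
Gen 8 (rule 218): 011111110
Gen 9 (rule 129): 001111100
Gen 10 (rule 161): 100111001
Gen 11 (rule 218): 011111110
Gen 12 (rule 129): 001111100
Gen 13 (rule 161): 100111001
Gen 14 (rule 218): 011111110
Gen 15 (rule 129): 001111100

Answer: 8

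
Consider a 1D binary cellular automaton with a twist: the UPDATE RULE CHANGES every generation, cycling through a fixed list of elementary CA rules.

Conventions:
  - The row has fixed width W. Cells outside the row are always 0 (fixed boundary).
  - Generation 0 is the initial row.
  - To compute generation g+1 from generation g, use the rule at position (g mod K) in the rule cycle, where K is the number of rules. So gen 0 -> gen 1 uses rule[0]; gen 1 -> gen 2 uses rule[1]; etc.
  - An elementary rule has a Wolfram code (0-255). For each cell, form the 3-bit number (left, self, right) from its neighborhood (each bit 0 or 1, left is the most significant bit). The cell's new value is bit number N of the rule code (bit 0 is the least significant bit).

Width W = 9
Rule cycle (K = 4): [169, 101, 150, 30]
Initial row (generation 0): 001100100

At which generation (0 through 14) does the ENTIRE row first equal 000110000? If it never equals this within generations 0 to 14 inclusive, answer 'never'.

Answer: 12

Derivation:
Gen 0: 001100100
Gen 1 (rule 169): 101000001
Gen 2 (rule 101): 111011101
Gen 3 (rule 150): 010001001
Gen 4 (rule 30): 111011111
Gen 5 (rule 169): 110111110
Gen 6 (rule 101): 011000010
Gen 7 (rule 150): 100100111
Gen 8 (rule 30): 111111100
Gen 9 (rule 169): 111111001
Gen 10 (rule 101): 000001001
Gen 11 (rule 150): 000011111
Gen 12 (rule 30): 000110000
Gen 13 (rule 169): 110100111
Gen 14 (rule 101): 011100001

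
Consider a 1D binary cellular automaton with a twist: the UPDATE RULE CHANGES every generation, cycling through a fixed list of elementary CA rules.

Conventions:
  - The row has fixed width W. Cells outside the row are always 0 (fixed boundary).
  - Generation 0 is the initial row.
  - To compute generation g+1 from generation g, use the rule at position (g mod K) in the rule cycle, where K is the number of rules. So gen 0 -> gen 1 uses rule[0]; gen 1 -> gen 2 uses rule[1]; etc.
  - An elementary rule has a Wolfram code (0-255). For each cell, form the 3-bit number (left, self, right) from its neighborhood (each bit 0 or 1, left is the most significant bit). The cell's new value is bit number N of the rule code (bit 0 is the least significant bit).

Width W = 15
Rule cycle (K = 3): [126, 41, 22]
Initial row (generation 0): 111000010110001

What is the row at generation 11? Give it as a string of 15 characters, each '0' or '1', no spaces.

Gen 0: 111000010110001
Gen 1 (rule 126): 101100111111011
Gen 2 (rule 41): 011000100000110
Gen 3 (rule 22): 100101110001001
Gen 4 (rule 126): 111111011011111
Gen 5 (rule 41): 100000110110000
Gen 6 (rule 22): 110001000001000
Gen 7 (rule 126): 111011100011100
Gen 8 (rule 41): 100110001010001
Gen 9 (rule 22): 111001011011011
Gen 10 (rule 126): 101111111111111
Gen 11 (rule 41): 011000000000000

Answer: 011000000000000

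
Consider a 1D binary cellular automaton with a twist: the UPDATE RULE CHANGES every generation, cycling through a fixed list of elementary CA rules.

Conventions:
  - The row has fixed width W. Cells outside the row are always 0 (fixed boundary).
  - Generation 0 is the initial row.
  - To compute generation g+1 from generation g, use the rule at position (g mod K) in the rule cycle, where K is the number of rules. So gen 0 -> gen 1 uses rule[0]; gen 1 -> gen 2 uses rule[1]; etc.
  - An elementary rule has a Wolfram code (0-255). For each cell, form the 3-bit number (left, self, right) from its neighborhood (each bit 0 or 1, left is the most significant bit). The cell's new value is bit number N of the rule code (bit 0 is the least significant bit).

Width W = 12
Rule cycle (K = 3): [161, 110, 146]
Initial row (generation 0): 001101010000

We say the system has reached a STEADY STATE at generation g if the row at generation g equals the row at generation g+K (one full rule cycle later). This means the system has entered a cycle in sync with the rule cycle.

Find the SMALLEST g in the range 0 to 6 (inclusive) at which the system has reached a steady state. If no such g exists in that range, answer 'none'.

Answer: none

Derivation:
Gen 0: 001101010000
Gen 1 (rule 161): 100010100111
Gen 2 (rule 110): 100111101101
Gen 3 (rule 146): 011011000000
Gen 4 (rule 161): 000100011111
Gen 5 (rule 110): 001100110001
Gen 6 (rule 146): 010011001010
Gen 7 (rule 161): 000000000100
Gen 8 (rule 110): 000000001100
Gen 9 (rule 146): 000000010010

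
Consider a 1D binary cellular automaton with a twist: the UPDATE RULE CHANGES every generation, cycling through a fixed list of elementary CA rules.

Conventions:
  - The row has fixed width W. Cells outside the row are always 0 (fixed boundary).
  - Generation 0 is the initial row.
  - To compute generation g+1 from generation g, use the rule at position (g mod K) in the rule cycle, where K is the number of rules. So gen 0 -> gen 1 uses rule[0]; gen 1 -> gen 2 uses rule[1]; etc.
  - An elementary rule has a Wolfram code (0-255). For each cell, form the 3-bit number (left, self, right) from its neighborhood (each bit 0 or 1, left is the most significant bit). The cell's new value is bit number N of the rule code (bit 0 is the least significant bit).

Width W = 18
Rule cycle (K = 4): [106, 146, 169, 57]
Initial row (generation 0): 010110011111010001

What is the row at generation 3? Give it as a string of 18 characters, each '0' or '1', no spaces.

Answer: 110001100100001010

Derivation:
Gen 0: 010110011111010001
Gen 1 (rule 106): 101110110001100010
Gen 2 (rule 146): 000100001010010101
Gen 3 (rule 169): 110001100100001010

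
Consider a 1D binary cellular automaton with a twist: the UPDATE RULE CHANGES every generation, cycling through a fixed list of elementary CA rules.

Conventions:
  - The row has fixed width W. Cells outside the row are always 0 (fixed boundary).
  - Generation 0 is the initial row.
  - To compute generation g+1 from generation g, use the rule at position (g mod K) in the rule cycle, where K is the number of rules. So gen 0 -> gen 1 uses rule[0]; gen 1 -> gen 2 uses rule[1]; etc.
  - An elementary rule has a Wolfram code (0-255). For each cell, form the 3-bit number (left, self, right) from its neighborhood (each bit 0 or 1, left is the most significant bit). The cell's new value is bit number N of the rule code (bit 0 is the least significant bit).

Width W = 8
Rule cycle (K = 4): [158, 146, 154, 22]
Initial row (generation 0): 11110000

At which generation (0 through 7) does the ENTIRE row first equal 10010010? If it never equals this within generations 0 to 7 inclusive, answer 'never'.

Answer: never

Derivation:
Gen 0: 11110000
Gen 1 (rule 158): 11101000
Gen 2 (rule 146): 01000100
Gen 3 (rule 154): 10101010
Gen 4 (rule 22): 10101011
Gen 5 (rule 158): 10101010
Gen 6 (rule 146): 00000001
Gen 7 (rule 154): 00000010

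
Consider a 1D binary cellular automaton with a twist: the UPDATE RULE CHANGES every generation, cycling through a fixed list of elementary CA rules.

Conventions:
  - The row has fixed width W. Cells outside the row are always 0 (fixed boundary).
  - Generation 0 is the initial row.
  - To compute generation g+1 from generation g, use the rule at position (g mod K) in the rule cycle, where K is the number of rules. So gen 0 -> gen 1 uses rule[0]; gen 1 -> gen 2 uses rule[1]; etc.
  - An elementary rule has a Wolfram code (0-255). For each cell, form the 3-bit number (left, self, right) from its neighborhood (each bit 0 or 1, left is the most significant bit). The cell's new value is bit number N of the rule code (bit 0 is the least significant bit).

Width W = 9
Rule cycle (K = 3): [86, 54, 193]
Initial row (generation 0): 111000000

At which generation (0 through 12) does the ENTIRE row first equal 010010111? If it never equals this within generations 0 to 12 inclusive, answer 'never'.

Gen 0: 111000000
Gen 1 (rule 86): 001100000
Gen 2 (rule 54): 010010000
Gen 3 (rule 193): 000000111
Gen 4 (rule 86): 000001001
Gen 5 (rule 54): 000011111
Gen 6 (rule 193): 111001111
Gen 7 (rule 86): 001110001
Gen 8 (rule 54): 010001011
Gen 9 (rule 193): 000100001
Gen 10 (rule 86): 001110011
Gen 11 (rule 54): 010001100
Gen 12 (rule 193): 000100101

Answer: never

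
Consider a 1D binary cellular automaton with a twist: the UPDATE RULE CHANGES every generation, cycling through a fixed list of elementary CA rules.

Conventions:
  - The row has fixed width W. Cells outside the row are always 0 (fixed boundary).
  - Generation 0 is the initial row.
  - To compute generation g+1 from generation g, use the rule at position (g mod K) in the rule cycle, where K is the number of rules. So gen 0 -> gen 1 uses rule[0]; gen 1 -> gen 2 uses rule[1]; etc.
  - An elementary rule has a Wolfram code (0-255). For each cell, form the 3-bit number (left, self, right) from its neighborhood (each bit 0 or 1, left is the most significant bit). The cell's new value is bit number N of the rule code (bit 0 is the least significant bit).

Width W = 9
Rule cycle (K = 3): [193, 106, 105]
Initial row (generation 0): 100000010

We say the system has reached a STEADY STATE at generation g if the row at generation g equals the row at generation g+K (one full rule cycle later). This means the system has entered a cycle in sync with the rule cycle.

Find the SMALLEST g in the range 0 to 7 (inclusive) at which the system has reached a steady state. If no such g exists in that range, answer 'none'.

Answer: none

Derivation:
Gen 0: 100000010
Gen 1 (rule 193): 001111000
Gen 2 (rule 106): 011001000
Gen 3 (rule 105): 011000011
Gen 4 (rule 193): 001011001
Gen 5 (rule 106): 010111010
Gen 6 (rule 105): 001101100
Gen 7 (rule 193): 100100101
Gen 8 (rule 106): 001001010
Gen 9 (rule 105): 100000100
Gen 10 (rule 193): 001110001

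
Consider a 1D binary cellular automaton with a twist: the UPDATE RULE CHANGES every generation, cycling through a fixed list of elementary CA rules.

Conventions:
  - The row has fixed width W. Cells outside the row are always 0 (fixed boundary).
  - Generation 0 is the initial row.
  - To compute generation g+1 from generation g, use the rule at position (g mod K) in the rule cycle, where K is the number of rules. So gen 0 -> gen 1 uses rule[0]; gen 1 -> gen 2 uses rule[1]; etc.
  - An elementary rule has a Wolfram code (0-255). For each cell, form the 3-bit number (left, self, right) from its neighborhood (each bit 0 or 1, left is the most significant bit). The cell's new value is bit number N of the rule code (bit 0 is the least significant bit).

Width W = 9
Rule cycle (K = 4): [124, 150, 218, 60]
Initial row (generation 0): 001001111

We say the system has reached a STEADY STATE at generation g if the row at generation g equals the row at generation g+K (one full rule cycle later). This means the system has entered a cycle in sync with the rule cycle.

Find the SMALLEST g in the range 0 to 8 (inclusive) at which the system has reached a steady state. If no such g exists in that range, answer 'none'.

Gen 0: 001001111
Gen 1 (rule 124): 001101001
Gen 2 (rule 150): 010001111
Gen 3 (rule 218): 101011111
Gen 4 (rule 60): 111110000
Gen 5 (rule 124): 100011000
Gen 6 (rule 150): 110100100
Gen 7 (rule 218): 110011010
Gen 8 (rule 60): 101010111
Gen 9 (rule 124): 111111101
Gen 10 (rule 150): 011111001
Gen 11 (rule 218): 111111110
Gen 12 (rule 60): 100000001

Answer: none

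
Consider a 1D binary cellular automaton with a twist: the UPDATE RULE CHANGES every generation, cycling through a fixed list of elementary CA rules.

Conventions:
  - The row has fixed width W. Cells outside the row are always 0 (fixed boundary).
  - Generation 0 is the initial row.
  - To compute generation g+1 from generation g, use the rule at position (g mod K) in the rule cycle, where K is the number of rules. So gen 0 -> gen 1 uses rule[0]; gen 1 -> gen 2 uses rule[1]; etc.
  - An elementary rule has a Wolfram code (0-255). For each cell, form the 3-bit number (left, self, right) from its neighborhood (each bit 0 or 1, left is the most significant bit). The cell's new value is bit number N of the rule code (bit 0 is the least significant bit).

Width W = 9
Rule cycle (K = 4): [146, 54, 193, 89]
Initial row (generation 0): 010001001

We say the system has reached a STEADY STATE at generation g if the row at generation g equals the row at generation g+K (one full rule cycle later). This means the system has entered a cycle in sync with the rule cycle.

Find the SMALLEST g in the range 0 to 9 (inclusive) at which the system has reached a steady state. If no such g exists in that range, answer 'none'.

Gen 0: 010001001
Gen 1 (rule 146): 101010110
Gen 2 (rule 54): 111111001
Gen 3 (rule 193): 011111000
Gen 4 (rule 89): 010001111
Gen 5 (rule 146): 101010110
Gen 6 (rule 54): 111111001
Gen 7 (rule 193): 011111000
Gen 8 (rule 89): 010001111
Gen 9 (rule 146): 101010110
Gen 10 (rule 54): 111111001
Gen 11 (rule 193): 011111000
Gen 12 (rule 89): 010001111
Gen 13 (rule 146): 101010110

Answer: 1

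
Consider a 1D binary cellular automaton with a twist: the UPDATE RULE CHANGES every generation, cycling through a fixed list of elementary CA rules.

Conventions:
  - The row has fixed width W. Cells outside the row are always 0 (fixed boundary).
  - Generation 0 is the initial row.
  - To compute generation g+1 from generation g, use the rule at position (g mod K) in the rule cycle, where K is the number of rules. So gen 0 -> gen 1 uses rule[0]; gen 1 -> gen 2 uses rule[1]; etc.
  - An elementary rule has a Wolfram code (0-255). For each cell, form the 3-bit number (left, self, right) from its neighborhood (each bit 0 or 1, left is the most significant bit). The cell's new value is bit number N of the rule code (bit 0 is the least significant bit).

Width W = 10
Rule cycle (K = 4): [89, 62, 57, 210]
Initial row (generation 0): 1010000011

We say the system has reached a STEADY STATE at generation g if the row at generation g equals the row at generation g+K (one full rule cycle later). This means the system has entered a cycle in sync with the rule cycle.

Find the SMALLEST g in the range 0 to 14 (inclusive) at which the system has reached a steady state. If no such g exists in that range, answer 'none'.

Gen 0: 1010000011
Gen 1 (rule 89): 0001111011
Gen 2 (rule 62): 0011000110
Gen 3 (rule 57): 1010110101
Gen 4 (rule 210): 0000010000
Gen 5 (rule 89): 1111001111
Gen 6 (rule 62): 1000111000
Gen 7 (rule 57): 0110100111
Gen 8 (rule 210): 1010011011
Gen 9 (rule 89): 0001011011
Gen 10 (rule 62): 0011110110
Gen 11 (rule 57): 1010001101
Gen 12 (rule 210): 0001010100
Gen 13 (rule 89): 1100000011
Gen 14 (rule 62): 1010000110
Gen 15 (rule 57): 0101110101
Gen 16 (rule 210): 1000110000
Gen 17 (rule 89): 0110111111
Gen 18 (rule 62): 1101100000

Answer: none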